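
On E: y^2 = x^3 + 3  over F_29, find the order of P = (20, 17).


Compute successive multiples of P until we hit O:
  1P = (20, 17)
  2P = (24, 9)
  3P = (18, 8)
  4P = (4, 26)
  5P = (12, 22)
  6P = (6, 25)
  7P = (27, 16)
  8P = (27, 13)
  ... (continuing to 15P)
  15P = O

ord(P) = 15


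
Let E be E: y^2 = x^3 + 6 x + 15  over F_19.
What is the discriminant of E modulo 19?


4 a^3 + 27 b^2 = 4*6^3 + 27*15^2 = 864 + 6075 = 6939
Delta = -16 * (6939) = -111024
Delta mod 19 = 12

Delta = 12 (mod 19)


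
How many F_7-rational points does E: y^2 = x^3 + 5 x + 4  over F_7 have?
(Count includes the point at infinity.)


For each x in F_7, count y with y^2 = x^3 + 5 x + 4 mod 7:
  x = 0: RHS = 4, y in [2, 5]  -> 2 point(s)
  x = 2: RHS = 1, y in [1, 6]  -> 2 point(s)
  x = 3: RHS = 4, y in [2, 5]  -> 2 point(s)
  x = 4: RHS = 4, y in [2, 5]  -> 2 point(s)
  x = 5: RHS = 0, y in [0]  -> 1 point(s)
Affine points: 9. Add the point at infinity: total = 10.

#E(F_7) = 10


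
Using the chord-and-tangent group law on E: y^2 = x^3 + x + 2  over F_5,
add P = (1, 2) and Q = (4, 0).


P != Q, so use the chord formula.
s = (y2 - y1) / (x2 - x1) = (3) / (3) mod 5 = 1
x3 = s^2 - x1 - x2 mod 5 = 1^2 - 1 - 4 = 1
y3 = s (x1 - x3) - y1 mod 5 = 1 * (1 - 1) - 2 = 3

P + Q = (1, 3)


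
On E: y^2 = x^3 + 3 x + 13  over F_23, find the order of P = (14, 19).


Compute successive multiples of P until we hit O:
  1P = (14, 19)
  2P = (22, 20)
  3P = (19, 12)
  4P = (3, 7)
  5P = (7, 20)
  6P = (10, 10)
  7P = (17, 3)
  8P = (0, 6)
  ... (continuing to 26P)
  26P = O

ord(P) = 26


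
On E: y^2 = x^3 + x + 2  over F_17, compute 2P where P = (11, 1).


Doubling: s = (3 x1^2 + a) / (2 y1)
s = (3*11^2 + 1) / (2*1) mod 17 = 12
x3 = s^2 - 2 x1 mod 17 = 12^2 - 2*11 = 3
y3 = s (x1 - x3) - y1 mod 17 = 12 * (11 - 3) - 1 = 10

2P = (3, 10)


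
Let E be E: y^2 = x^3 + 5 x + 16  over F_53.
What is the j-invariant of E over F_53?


Delta = -16(4 a^3 + 27 b^2) mod 53 = 22
-1728 * (4 a)^3 = -1728 * (4*5)^3 mod 53 = 43
j = 43 * 22^(-1) mod 53 = 14

j = 14 (mod 53)


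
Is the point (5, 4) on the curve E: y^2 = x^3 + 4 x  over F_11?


Check whether y^2 = x^3 + 4 x + 0 (mod 11) for (x, y) = (5, 4).
LHS: y^2 = 4^2 mod 11 = 5
RHS: x^3 + 4 x + 0 = 5^3 + 4*5 + 0 mod 11 = 2
LHS != RHS

No, not on the curve


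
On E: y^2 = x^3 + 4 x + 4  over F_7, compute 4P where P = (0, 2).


k = 4 = 100_2 (binary, LSB first: 001)
Double-and-add from P = (0, 2):
  bit 0 = 0: acc unchanged = O
  bit 1 = 0: acc unchanged = O
  bit 2 = 1: acc = O + (5, 3) = (5, 3)

4P = (5, 3)


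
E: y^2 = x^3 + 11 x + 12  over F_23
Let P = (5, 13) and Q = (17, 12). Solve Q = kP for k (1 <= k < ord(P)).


Enumerate multiples of P until we hit Q = (17, 12):
  1P = (5, 13)
  2P = (17, 11)
  3P = (17, 12)
Match found at i = 3.

k = 3


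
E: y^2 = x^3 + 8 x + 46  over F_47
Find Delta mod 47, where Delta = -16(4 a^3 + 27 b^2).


4 a^3 + 27 b^2 = 4*8^3 + 27*46^2 = 2048 + 57132 = 59180
Delta = -16 * (59180) = -946880
Delta mod 47 = 29

Delta = 29 (mod 47)


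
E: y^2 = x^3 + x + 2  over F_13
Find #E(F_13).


For each x in F_13, count y with y^2 = x^3 + 1 x + 2 mod 13:
  x = 1: RHS = 4, y in [2, 11]  -> 2 point(s)
  x = 2: RHS = 12, y in [5, 8]  -> 2 point(s)
  x = 6: RHS = 3, y in [4, 9]  -> 2 point(s)
  x = 7: RHS = 1, y in [1, 12]  -> 2 point(s)
  x = 9: RHS = 12, y in [5, 8]  -> 2 point(s)
  x = 12: RHS = 0, y in [0]  -> 1 point(s)
Affine points: 11. Add the point at infinity: total = 12.

#E(F_13) = 12


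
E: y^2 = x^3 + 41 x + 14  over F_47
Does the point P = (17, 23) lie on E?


Check whether y^2 = x^3 + 41 x + 14 (mod 47) for (x, y) = (17, 23).
LHS: y^2 = 23^2 mod 47 = 12
RHS: x^3 + 41 x + 14 = 17^3 + 41*17 + 14 mod 47 = 31
LHS != RHS

No, not on the curve


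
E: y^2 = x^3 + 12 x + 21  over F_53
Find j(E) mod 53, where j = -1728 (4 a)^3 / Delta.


Delta = -16(4 a^3 + 27 b^2) mod 53 = 42
-1728 * (4 a)^3 = -1728 * (4*12)^3 mod 53 = 25
j = 25 * 42^(-1) mod 53 = 17

j = 17 (mod 53)


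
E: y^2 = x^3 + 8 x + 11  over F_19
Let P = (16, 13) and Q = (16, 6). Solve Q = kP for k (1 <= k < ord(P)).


Enumerate multiples of P until we hit Q = (16, 6):
  1P = (16, 13)
  2P = (12, 7)
  3P = (17, 14)
  4P = (6, 16)
  5P = (14, 13)
  6P = (8, 6)
  7P = (2, 4)
  8P = (5, 9)
  9P = (3, 9)
  10P = (11, 9)
  11P = (1, 18)
  12P = (0, 7)
  13P = (7, 7)
  14P = (7, 12)
  15P = (0, 12)
  16P = (1, 1)
  17P = (11, 10)
  18P = (3, 10)
  19P = (5, 10)
  20P = (2, 15)
  21P = (8, 13)
  22P = (14, 6)
  23P = (6, 3)
  24P = (17, 5)
  25P = (12, 12)
  26P = (16, 6)
Match found at i = 26.

k = 26


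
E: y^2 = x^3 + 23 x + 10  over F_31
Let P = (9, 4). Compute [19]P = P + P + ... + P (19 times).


k = 19 = 10011_2 (binary, LSB first: 11001)
Double-and-add from P = (9, 4):
  bit 0 = 1: acc = O + (9, 4) = (9, 4)
  bit 1 = 1: acc = (9, 4) + (20, 10) = (21, 12)
  bit 2 = 0: acc unchanged = (21, 12)
  bit 3 = 0: acc unchanged = (21, 12)
  bit 4 = 1: acc = (21, 12) + (14, 10) = (10, 0)

19P = (10, 0)


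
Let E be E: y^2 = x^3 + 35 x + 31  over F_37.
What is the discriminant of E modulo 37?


4 a^3 + 27 b^2 = 4*35^3 + 27*31^2 = 171500 + 25947 = 197447
Delta = -16 * (197447) = -3159152
Delta mod 37 = 19

Delta = 19 (mod 37)


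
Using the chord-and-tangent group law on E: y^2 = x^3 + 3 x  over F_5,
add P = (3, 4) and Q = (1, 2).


P != Q, so use the chord formula.
s = (y2 - y1) / (x2 - x1) = (3) / (3) mod 5 = 1
x3 = s^2 - x1 - x2 mod 5 = 1^2 - 3 - 1 = 2
y3 = s (x1 - x3) - y1 mod 5 = 1 * (3 - 2) - 4 = 2

P + Q = (2, 2)


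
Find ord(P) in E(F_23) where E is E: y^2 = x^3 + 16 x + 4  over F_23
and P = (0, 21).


Compute successive multiples of P until we hit O:
  1P = (0, 21)
  2P = (16, 20)
  3P = (15, 13)
  4P = (9, 16)
  5P = (18, 12)
  6P = (11, 19)
  7P = (5, 5)
  8P = (8, 0)
  ... (continuing to 16P)
  16P = O

ord(P) = 16


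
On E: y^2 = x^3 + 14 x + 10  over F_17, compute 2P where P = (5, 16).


Doubling: s = (3 x1^2 + a) / (2 y1)
s = (3*5^2 + 14) / (2*16) mod 17 = 15
x3 = s^2 - 2 x1 mod 17 = 15^2 - 2*5 = 11
y3 = s (x1 - x3) - y1 mod 17 = 15 * (5 - 11) - 16 = 13

2P = (11, 13)


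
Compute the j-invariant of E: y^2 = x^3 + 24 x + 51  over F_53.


Delta = -16(4 a^3 + 27 b^2) mod 53 = 14
-1728 * (4 a)^3 = -1728 * (4*24)^3 mod 53 = 41
j = 41 * 14^(-1) mod 53 = 37

j = 37 (mod 53)


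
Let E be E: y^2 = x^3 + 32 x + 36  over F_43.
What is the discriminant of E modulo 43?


4 a^3 + 27 b^2 = 4*32^3 + 27*36^2 = 131072 + 34992 = 166064
Delta = -16 * (166064) = -2657024
Delta mod 43 = 32

Delta = 32 (mod 43)


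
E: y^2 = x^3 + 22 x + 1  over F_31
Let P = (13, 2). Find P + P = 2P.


Doubling: s = (3 x1^2 + a) / (2 y1)
s = (3*13^2 + 22) / (2*2) mod 31 = 16
x3 = s^2 - 2 x1 mod 31 = 16^2 - 2*13 = 13
y3 = s (x1 - x3) - y1 mod 31 = 16 * (13 - 13) - 2 = 29

2P = (13, 29)


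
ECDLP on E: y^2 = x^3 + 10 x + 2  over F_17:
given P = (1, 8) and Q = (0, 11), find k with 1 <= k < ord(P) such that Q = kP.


Enumerate multiples of P until we hit Q = (0, 11):
  1P = (1, 8)
  2P = (14, 8)
  3P = (2, 9)
  4P = (15, 12)
  5P = (16, 12)
  6P = (4, 15)
  7P = (8, 4)
  8P = (0, 6)
  9P = (3, 5)
  10P = (11, 7)
  11P = (13, 0)
  12P = (11, 10)
  13P = (3, 12)
  14P = (0, 11)
Match found at i = 14.

k = 14


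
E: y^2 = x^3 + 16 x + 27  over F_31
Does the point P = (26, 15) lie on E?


Check whether y^2 = x^3 + 16 x + 27 (mod 31) for (x, y) = (26, 15).
LHS: y^2 = 15^2 mod 31 = 8
RHS: x^3 + 16 x + 27 = 26^3 + 16*26 + 27 mod 31 = 8
LHS = RHS

Yes, on the curve


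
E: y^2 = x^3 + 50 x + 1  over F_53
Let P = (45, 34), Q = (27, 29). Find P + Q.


P != Q, so use the chord formula.
s = (y2 - y1) / (x2 - x1) = (48) / (35) mod 53 = 15
x3 = s^2 - x1 - x2 mod 53 = 15^2 - 45 - 27 = 47
y3 = s (x1 - x3) - y1 mod 53 = 15 * (45 - 47) - 34 = 42

P + Q = (47, 42)


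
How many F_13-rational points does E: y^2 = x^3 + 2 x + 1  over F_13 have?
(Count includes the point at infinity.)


For each x in F_13, count y with y^2 = x^3 + 2 x + 1 mod 13:
  x = 0: RHS = 1, y in [1, 12]  -> 2 point(s)
  x = 1: RHS = 4, y in [2, 11]  -> 2 point(s)
  x = 2: RHS = 0, y in [0]  -> 1 point(s)
  x = 8: RHS = 9, y in [3, 10]  -> 2 point(s)
Affine points: 7. Add the point at infinity: total = 8.

#E(F_13) = 8


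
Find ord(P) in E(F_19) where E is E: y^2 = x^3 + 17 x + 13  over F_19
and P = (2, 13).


Compute successive multiples of P until we hit O:
  1P = (2, 13)
  2P = (12, 8)
  3P = (10, 10)
  4P = (11, 7)
  5P = (17, 16)
  6P = (16, 7)
  7P = (7, 0)
  8P = (16, 12)
  ... (continuing to 14P)
  14P = O

ord(P) = 14


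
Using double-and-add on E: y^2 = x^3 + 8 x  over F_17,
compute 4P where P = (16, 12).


k = 4 = 100_2 (binary, LSB first: 001)
Double-and-add from P = (16, 12):
  bit 0 = 0: acc unchanged = O
  bit 1 = 0: acc unchanged = O
  bit 2 = 1: acc = O + (16, 5) = (16, 5)

4P = (16, 5)


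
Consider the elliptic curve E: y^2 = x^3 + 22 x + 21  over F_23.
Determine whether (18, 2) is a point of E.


Check whether y^2 = x^3 + 22 x + 21 (mod 23) for (x, y) = (18, 2).
LHS: y^2 = 2^2 mod 23 = 4
RHS: x^3 + 22 x + 21 = 18^3 + 22*18 + 21 mod 23 = 16
LHS != RHS

No, not on the curve


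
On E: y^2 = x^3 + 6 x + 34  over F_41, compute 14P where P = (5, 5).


k = 14 = 1110_2 (binary, LSB first: 0111)
Double-and-add from P = (5, 5):
  bit 0 = 0: acc unchanged = O
  bit 1 = 1: acc = O + (6, 32) = (6, 32)
  bit 2 = 1: acc = (6, 32) + (19, 23) = (24, 12)
  bit 3 = 1: acc = (24, 12) + (34, 31) = (19, 18)

14P = (19, 18)


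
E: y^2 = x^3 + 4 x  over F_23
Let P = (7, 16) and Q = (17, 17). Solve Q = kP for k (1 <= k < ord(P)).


Enumerate multiples of P until we hit Q = (17, 17):
  1P = (7, 16)
  2P = (2, 4)
  3P = (17, 6)
  4P = (0, 0)
  5P = (17, 17)
Match found at i = 5.

k = 5


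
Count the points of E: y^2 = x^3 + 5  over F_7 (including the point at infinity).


For each x in F_7, count y with y^2 = x^3 + 0 x + 5 mod 7:
  x = 3: RHS = 4, y in [2, 5]  -> 2 point(s)
  x = 5: RHS = 4, y in [2, 5]  -> 2 point(s)
  x = 6: RHS = 4, y in [2, 5]  -> 2 point(s)
Affine points: 6. Add the point at infinity: total = 7.

#E(F_7) = 7


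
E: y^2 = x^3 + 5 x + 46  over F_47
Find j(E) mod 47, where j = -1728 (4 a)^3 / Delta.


Delta = -16(4 a^3 + 27 b^2) mod 47 = 28
-1728 * (4 a)^3 = -1728 * (4*5)^3 mod 47 = 16
j = 16 * 28^(-1) mod 47 = 14

j = 14 (mod 47)


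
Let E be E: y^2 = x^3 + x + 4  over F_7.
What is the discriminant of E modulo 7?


4 a^3 + 27 b^2 = 4*1^3 + 27*4^2 = 4 + 432 = 436
Delta = -16 * (436) = -6976
Delta mod 7 = 3

Delta = 3 (mod 7)


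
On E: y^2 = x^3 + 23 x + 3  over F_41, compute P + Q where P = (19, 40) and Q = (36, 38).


P != Q, so use the chord formula.
s = (y2 - y1) / (x2 - x1) = (39) / (17) mod 41 = 24
x3 = s^2 - x1 - x2 mod 41 = 24^2 - 19 - 36 = 29
y3 = s (x1 - x3) - y1 mod 41 = 24 * (19 - 29) - 40 = 7

P + Q = (29, 7)


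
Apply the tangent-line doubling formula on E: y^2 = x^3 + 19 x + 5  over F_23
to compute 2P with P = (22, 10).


Doubling: s = (3 x1^2 + a) / (2 y1)
s = (3*22^2 + 19) / (2*10) mod 23 = 8
x3 = s^2 - 2 x1 mod 23 = 8^2 - 2*22 = 20
y3 = s (x1 - x3) - y1 mod 23 = 8 * (22 - 20) - 10 = 6

2P = (20, 6)


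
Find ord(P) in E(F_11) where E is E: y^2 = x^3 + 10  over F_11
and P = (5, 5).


Compute successive multiples of P until we hit O:
  1P = (5, 5)
  2P = (5, 6)
  3P = O

ord(P) = 3


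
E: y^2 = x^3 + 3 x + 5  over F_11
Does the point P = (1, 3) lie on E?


Check whether y^2 = x^3 + 3 x + 5 (mod 11) for (x, y) = (1, 3).
LHS: y^2 = 3^2 mod 11 = 9
RHS: x^3 + 3 x + 5 = 1^3 + 3*1 + 5 mod 11 = 9
LHS = RHS

Yes, on the curve


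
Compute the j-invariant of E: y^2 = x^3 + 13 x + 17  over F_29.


Delta = -16(4 a^3 + 27 b^2) mod 29 = 10
-1728 * (4 a)^3 = -1728 * (4*13)^3 mod 29 = 18
j = 18 * 10^(-1) mod 29 = 25

j = 25 (mod 29)


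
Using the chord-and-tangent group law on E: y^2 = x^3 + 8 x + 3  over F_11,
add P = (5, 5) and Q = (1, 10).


P != Q, so use the chord formula.
s = (y2 - y1) / (x2 - x1) = (5) / (7) mod 11 = 7
x3 = s^2 - x1 - x2 mod 11 = 7^2 - 5 - 1 = 10
y3 = s (x1 - x3) - y1 mod 11 = 7 * (5 - 10) - 5 = 4

P + Q = (10, 4)


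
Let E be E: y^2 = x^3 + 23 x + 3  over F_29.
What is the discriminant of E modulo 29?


4 a^3 + 27 b^2 = 4*23^3 + 27*3^2 = 48668 + 243 = 48911
Delta = -16 * (48911) = -782576
Delta mod 29 = 18

Delta = 18 (mod 29)


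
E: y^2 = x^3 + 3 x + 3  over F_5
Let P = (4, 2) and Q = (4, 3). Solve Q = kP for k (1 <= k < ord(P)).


Enumerate multiples of P until we hit Q = (4, 3):
  1P = (4, 2)
  2P = (3, 2)
  3P = (3, 3)
  4P = (4, 3)
Match found at i = 4.

k = 4


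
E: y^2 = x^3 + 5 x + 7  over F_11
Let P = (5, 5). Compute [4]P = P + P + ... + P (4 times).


k = 4 = 100_2 (binary, LSB first: 001)
Double-and-add from P = (5, 5):
  bit 0 = 0: acc unchanged = O
  bit 1 = 0: acc unchanged = O
  bit 2 = 1: acc = O + (7, 0) = (7, 0)

4P = (7, 0)


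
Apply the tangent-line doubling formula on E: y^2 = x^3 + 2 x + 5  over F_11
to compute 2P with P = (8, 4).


Doubling: s = (3 x1^2 + a) / (2 y1)
s = (3*8^2 + 2) / (2*4) mod 11 = 5
x3 = s^2 - 2 x1 mod 11 = 5^2 - 2*8 = 9
y3 = s (x1 - x3) - y1 mod 11 = 5 * (8 - 9) - 4 = 2

2P = (9, 2)


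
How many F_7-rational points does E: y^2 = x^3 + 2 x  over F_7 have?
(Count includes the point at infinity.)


For each x in F_7, count y with y^2 = x^3 + 2 x + 0 mod 7:
  x = 0: RHS = 0, y in [0]  -> 1 point(s)
  x = 4: RHS = 2, y in [3, 4]  -> 2 point(s)
  x = 5: RHS = 2, y in [3, 4]  -> 2 point(s)
  x = 6: RHS = 4, y in [2, 5]  -> 2 point(s)
Affine points: 7. Add the point at infinity: total = 8.

#E(F_7) = 8


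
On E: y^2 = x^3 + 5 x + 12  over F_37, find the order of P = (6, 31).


Compute successive multiples of P until we hit O:
  1P = (6, 31)
  2P = (24, 9)
  3P = (19, 26)
  4P = (22, 15)
  5P = (10, 10)
  6P = (0, 30)
  7P = (30, 2)
  8P = (34, 9)
  ... (continuing to 36P)
  36P = O

ord(P) = 36


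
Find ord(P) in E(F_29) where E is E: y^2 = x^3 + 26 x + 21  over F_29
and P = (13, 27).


Compute successive multiples of P until we hit O:
  1P = (13, 27)
  2P = (16, 3)
  3P = (6, 4)
  4P = (6, 25)
  5P = (16, 26)
  6P = (13, 2)
  7P = O

ord(P) = 7


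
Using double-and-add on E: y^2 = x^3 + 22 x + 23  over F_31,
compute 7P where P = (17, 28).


k = 7 = 111_2 (binary, LSB first: 111)
Double-and-add from P = (17, 28):
  bit 0 = 1: acc = O + (17, 28) = (17, 28)
  bit 1 = 1: acc = (17, 28) + (17, 3) = O
  bit 2 = 1: acc = O + (17, 28) = (17, 28)

7P = (17, 28)


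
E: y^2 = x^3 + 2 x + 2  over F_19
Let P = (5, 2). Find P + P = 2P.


Doubling: s = (3 x1^2 + a) / (2 y1)
s = (3*5^2 + 2) / (2*2) mod 19 = 5
x3 = s^2 - 2 x1 mod 19 = 5^2 - 2*5 = 15
y3 = s (x1 - x3) - y1 mod 19 = 5 * (5 - 15) - 2 = 5

2P = (15, 5)


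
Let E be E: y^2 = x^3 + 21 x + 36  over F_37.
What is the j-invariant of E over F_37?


Delta = -16(4 a^3 + 27 b^2) mod 37 = 11
-1728 * (4 a)^3 = -1728 * (4*21)^3 mod 37 = 11
j = 11 * 11^(-1) mod 37 = 1

j = 1 (mod 37)


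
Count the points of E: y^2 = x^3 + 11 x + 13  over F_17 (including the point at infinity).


For each x in F_17, count y with y^2 = x^3 + 11 x + 13 mod 17:
  x = 0: RHS = 13, y in [8, 9]  -> 2 point(s)
  x = 1: RHS = 8, y in [5, 12]  -> 2 point(s)
  x = 2: RHS = 9, y in [3, 14]  -> 2 point(s)
  x = 4: RHS = 2, y in [6, 11]  -> 2 point(s)
  x = 7: RHS = 8, y in [5, 12]  -> 2 point(s)
  x = 8: RHS = 1, y in [1, 16]  -> 2 point(s)
  x = 9: RHS = 8, y in [5, 12]  -> 2 point(s)
  x = 10: RHS = 1, y in [1, 16]  -> 2 point(s)
  x = 14: RHS = 4, y in [2, 15]  -> 2 point(s)
  x = 15: RHS = 0, y in [0]  -> 1 point(s)
  x = 16: RHS = 1, y in [1, 16]  -> 2 point(s)
Affine points: 21. Add the point at infinity: total = 22.

#E(F_17) = 22


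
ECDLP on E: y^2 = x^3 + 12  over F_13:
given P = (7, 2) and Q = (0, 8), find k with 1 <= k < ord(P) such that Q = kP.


Enumerate multiples of P until we hit Q = (0, 8):
  1P = (7, 2)
  2P = (0, 5)
  3P = (3, 0)
  4P = (0, 8)
Match found at i = 4.

k = 4


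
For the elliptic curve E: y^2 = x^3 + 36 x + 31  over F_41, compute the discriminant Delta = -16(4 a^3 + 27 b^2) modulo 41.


4 a^3 + 27 b^2 = 4*36^3 + 27*31^2 = 186624 + 25947 = 212571
Delta = -16 * (212571) = -3401136
Delta mod 41 = 19

Delta = 19 (mod 41)


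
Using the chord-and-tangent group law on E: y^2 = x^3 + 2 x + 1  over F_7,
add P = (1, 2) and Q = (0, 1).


P != Q, so use the chord formula.
s = (y2 - y1) / (x2 - x1) = (6) / (6) mod 7 = 1
x3 = s^2 - x1 - x2 mod 7 = 1^2 - 1 - 0 = 0
y3 = s (x1 - x3) - y1 mod 7 = 1 * (1 - 0) - 2 = 6

P + Q = (0, 6)


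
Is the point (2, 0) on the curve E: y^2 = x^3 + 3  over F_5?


Check whether y^2 = x^3 + 0 x + 3 (mod 5) for (x, y) = (2, 0).
LHS: y^2 = 0^2 mod 5 = 0
RHS: x^3 + 0 x + 3 = 2^3 + 0*2 + 3 mod 5 = 1
LHS != RHS

No, not on the curve


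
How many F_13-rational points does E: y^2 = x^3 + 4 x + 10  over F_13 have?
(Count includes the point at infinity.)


For each x in F_13, count y with y^2 = x^3 + 4 x + 10 mod 13:
  x = 0: RHS = 10, y in [6, 7]  -> 2 point(s)
  x = 2: RHS = 0, y in [0]  -> 1 point(s)
  x = 3: RHS = 10, y in [6, 7]  -> 2 point(s)
  x = 4: RHS = 12, y in [5, 8]  -> 2 point(s)
  x = 5: RHS = 12, y in [5, 8]  -> 2 point(s)
  x = 6: RHS = 3, y in [4, 9]  -> 2 point(s)
  x = 7: RHS = 4, y in [2, 11]  -> 2 point(s)
  x = 10: RHS = 10, y in [6, 7]  -> 2 point(s)
Affine points: 15. Add the point at infinity: total = 16.

#E(F_13) = 16


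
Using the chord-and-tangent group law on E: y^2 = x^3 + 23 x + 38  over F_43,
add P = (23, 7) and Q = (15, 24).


P != Q, so use the chord formula.
s = (y2 - y1) / (x2 - x1) = (17) / (35) mod 43 = 14
x3 = s^2 - x1 - x2 mod 43 = 14^2 - 23 - 15 = 29
y3 = s (x1 - x3) - y1 mod 43 = 14 * (23 - 29) - 7 = 38

P + Q = (29, 38)


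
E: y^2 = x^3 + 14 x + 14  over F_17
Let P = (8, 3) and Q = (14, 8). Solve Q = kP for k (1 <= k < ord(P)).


Enumerate multiples of P until we hit Q = (14, 8):
  1P = (8, 3)
  2P = (3, 10)
  3P = (10, 10)
  4P = (7, 9)
  5P = (4, 7)
  6P = (6, 12)
  7P = (2, 4)
  8P = (16, 4)
  9P = (14, 9)
  10P = (13, 9)
  11P = (9, 6)
  12P = (9, 11)
  13P = (13, 8)
  14P = (14, 8)
Match found at i = 14.

k = 14


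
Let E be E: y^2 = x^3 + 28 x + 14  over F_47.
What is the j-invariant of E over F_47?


Delta = -16(4 a^3 + 27 b^2) mod 47 = 18
-1728 * (4 a)^3 = -1728 * (4*28)^3 mod 47 = 44
j = 44 * 18^(-1) mod 47 = 39

j = 39 (mod 47)


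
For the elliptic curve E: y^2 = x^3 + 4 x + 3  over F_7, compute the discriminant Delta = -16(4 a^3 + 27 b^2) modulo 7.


4 a^3 + 27 b^2 = 4*4^3 + 27*3^2 = 256 + 243 = 499
Delta = -16 * (499) = -7984
Delta mod 7 = 3

Delta = 3 (mod 7)


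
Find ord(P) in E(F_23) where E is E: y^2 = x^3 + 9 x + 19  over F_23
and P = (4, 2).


Compute successive multiples of P until we hit O:
  1P = (4, 2)
  2P = (1, 12)
  3P = (1, 11)
  4P = (4, 21)
  5P = O

ord(P) = 5


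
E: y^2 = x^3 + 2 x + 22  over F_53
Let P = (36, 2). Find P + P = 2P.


Doubling: s = (3 x1^2 + a) / (2 y1)
s = (3*36^2 + 2) / (2*2) mod 53 = 45
x3 = s^2 - 2 x1 mod 53 = 45^2 - 2*36 = 45
y3 = s (x1 - x3) - y1 mod 53 = 45 * (36 - 45) - 2 = 17

2P = (45, 17)


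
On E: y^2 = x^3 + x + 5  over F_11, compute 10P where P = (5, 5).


k = 10 = 1010_2 (binary, LSB first: 0101)
Double-and-add from P = (5, 5):
  bit 0 = 0: acc unchanged = O
  bit 1 = 1: acc = O + (2, 9) = (2, 9)
  bit 2 = 0: acc unchanged = (2, 9)
  bit 3 = 1: acc = (2, 9) + (7, 6) = (5, 6)

10P = (5, 6)


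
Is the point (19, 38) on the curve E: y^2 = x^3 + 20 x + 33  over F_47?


Check whether y^2 = x^3 + 20 x + 33 (mod 47) for (x, y) = (19, 38).
LHS: y^2 = 38^2 mod 47 = 34
RHS: x^3 + 20 x + 33 = 19^3 + 20*19 + 33 mod 47 = 34
LHS = RHS

Yes, on the curve


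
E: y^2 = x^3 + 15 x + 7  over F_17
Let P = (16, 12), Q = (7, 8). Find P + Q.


P != Q, so use the chord formula.
s = (y2 - y1) / (x2 - x1) = (13) / (8) mod 17 = 8
x3 = s^2 - x1 - x2 mod 17 = 8^2 - 16 - 7 = 7
y3 = s (x1 - x3) - y1 mod 17 = 8 * (16 - 7) - 12 = 9

P + Q = (7, 9)


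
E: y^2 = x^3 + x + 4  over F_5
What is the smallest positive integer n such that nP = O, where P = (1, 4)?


Compute successive multiples of P until we hit O:
  1P = (1, 4)
  2P = (2, 3)
  3P = (3, 3)
  4P = (0, 3)
  5P = (0, 2)
  6P = (3, 2)
  7P = (2, 2)
  8P = (1, 1)
  ... (continuing to 9P)
  9P = O

ord(P) = 9


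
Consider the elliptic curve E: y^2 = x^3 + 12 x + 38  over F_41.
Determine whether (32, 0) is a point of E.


Check whether y^2 = x^3 + 12 x + 38 (mod 41) for (x, y) = (32, 0).
LHS: y^2 = 0^2 mod 41 = 0
RHS: x^3 + 12 x + 38 = 32^3 + 12*32 + 38 mod 41 = 21
LHS != RHS

No, not on the curve


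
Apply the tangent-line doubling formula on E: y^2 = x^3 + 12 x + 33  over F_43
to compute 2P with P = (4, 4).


Doubling: s = (3 x1^2 + a) / (2 y1)
s = (3*4^2 + 12) / (2*4) mod 43 = 29
x3 = s^2 - 2 x1 mod 43 = 29^2 - 2*4 = 16
y3 = s (x1 - x3) - y1 mod 43 = 29 * (4 - 16) - 4 = 35

2P = (16, 35)


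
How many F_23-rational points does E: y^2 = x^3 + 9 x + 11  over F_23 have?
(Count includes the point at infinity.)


For each x in F_23, count y with y^2 = x^3 + 9 x + 11 mod 23:
  x = 7: RHS = 3, y in [7, 16]  -> 2 point(s)
  x = 9: RHS = 16, y in [4, 19]  -> 2 point(s)
  x = 13: RHS = 2, y in [5, 18]  -> 2 point(s)
  x = 14: RHS = 6, y in [11, 12]  -> 2 point(s)
  x = 15: RHS = 2, y in [5, 18]  -> 2 point(s)
  x = 18: RHS = 2, y in [5, 18]  -> 2 point(s)
  x = 19: RHS = 3, y in [7, 16]  -> 2 point(s)
  x = 20: RHS = 3, y in [7, 16]  -> 2 point(s)
  x = 21: RHS = 8, y in [10, 13]  -> 2 point(s)
  x = 22: RHS = 1, y in [1, 22]  -> 2 point(s)
Affine points: 20. Add the point at infinity: total = 21.

#E(F_23) = 21


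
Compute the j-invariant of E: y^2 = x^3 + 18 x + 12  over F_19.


Delta = -16(4 a^3 + 27 b^2) mod 19 = 5
-1728 * (4 a)^3 = -1728 * (4*18)^3 mod 19 = 12
j = 12 * 5^(-1) mod 19 = 10

j = 10 (mod 19)


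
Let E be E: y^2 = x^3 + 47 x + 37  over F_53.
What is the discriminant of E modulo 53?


4 a^3 + 27 b^2 = 4*47^3 + 27*37^2 = 415292 + 36963 = 452255
Delta = -16 * (452255) = -7236080
Delta mod 53 = 10

Delta = 10 (mod 53)


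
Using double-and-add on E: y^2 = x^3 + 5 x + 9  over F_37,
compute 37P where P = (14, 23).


k = 37 = 100101_2 (binary, LSB first: 101001)
Double-and-add from P = (14, 23):
  bit 0 = 1: acc = O + (14, 23) = (14, 23)
  bit 1 = 0: acc unchanged = (14, 23)
  bit 2 = 1: acc = (14, 23) + (23, 28) = (30, 1)
  bit 3 = 0: acc unchanged = (30, 1)
  bit 4 = 0: acc unchanged = (30, 1)
  bit 5 = 1: acc = (30, 1) + (34, 2) = (17, 30)

37P = (17, 30)


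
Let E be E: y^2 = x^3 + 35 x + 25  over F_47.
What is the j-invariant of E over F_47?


Delta = -16(4 a^3 + 27 b^2) mod 47 = 16
-1728 * (4 a)^3 = -1728 * (4*35)^3 mod 47 = 36
j = 36 * 16^(-1) mod 47 = 14

j = 14 (mod 47)


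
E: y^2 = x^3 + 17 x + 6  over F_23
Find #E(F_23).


For each x in F_23, count y with y^2 = x^3 + 17 x + 6 mod 23:
  x = 0: RHS = 6, y in [11, 12]  -> 2 point(s)
  x = 1: RHS = 1, y in [1, 22]  -> 2 point(s)
  x = 2: RHS = 2, y in [5, 18]  -> 2 point(s)
  x = 4: RHS = 0, y in [0]  -> 1 point(s)
  x = 5: RHS = 9, y in [3, 20]  -> 2 point(s)
  x = 6: RHS = 2, y in [5, 18]  -> 2 point(s)
  x = 7: RHS = 8, y in [10, 13]  -> 2 point(s)
  x = 10: RHS = 3, y in [7, 16]  -> 2 point(s)
  x = 11: RHS = 6, y in [11, 12]  -> 2 point(s)
  x = 12: RHS = 6, y in [11, 12]  -> 2 point(s)
  x = 13: RHS = 9, y in [3, 20]  -> 2 point(s)
  x = 15: RHS = 2, y in [5, 18]  -> 2 point(s)
  x = 16: RHS = 4, y in [2, 21]  -> 2 point(s)
  x = 18: RHS = 3, y in [7, 16]  -> 2 point(s)
  x = 19: RHS = 12, y in [9, 14]  -> 2 point(s)
Affine points: 29. Add the point at infinity: total = 30.

#E(F_23) = 30


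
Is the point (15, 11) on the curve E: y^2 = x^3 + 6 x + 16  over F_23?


Check whether y^2 = x^3 + 6 x + 16 (mod 23) for (x, y) = (15, 11).
LHS: y^2 = 11^2 mod 23 = 6
RHS: x^3 + 6 x + 16 = 15^3 + 6*15 + 16 mod 23 = 8
LHS != RHS

No, not on the curve


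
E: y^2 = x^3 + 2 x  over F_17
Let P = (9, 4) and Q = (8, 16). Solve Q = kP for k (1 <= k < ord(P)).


Enumerate multiples of P until we hit Q = (8, 16):
  1P = (9, 4)
  2P = (8, 16)
Match found at i = 2.

k = 2


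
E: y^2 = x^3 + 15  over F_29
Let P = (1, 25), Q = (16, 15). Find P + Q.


P != Q, so use the chord formula.
s = (y2 - y1) / (x2 - x1) = (19) / (15) mod 29 = 9
x3 = s^2 - x1 - x2 mod 29 = 9^2 - 1 - 16 = 6
y3 = s (x1 - x3) - y1 mod 29 = 9 * (1 - 6) - 25 = 17

P + Q = (6, 17)


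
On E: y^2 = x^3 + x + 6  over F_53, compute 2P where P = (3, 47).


Doubling: s = (3 x1^2 + a) / (2 y1)
s = (3*3^2 + 1) / (2*47) mod 53 = 33
x3 = s^2 - 2 x1 mod 53 = 33^2 - 2*3 = 23
y3 = s (x1 - x3) - y1 mod 53 = 33 * (3 - 23) - 47 = 35

2P = (23, 35)


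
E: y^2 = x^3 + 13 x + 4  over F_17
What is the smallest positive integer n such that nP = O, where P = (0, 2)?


Compute successive multiples of P until we hit O:
  1P = (0, 2)
  2P = (1, 16)
  3P = (8, 5)
  4P = (11, 13)
  5P = (7, 8)
  6P = (9, 0)
  7P = (7, 9)
  8P = (11, 4)
  ... (continuing to 12P)
  12P = O

ord(P) = 12


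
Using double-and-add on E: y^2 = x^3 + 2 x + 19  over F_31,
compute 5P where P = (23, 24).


k = 5 = 101_2 (binary, LSB first: 101)
Double-and-add from P = (23, 24):
  bit 0 = 1: acc = O + (23, 24) = (23, 24)
  bit 1 = 0: acc unchanged = (23, 24)
  bit 2 = 1: acc = (23, 24) + (12, 29) = (29, 21)

5P = (29, 21)


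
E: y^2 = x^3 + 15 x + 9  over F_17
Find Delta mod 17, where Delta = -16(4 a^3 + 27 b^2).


4 a^3 + 27 b^2 = 4*15^3 + 27*9^2 = 13500 + 2187 = 15687
Delta = -16 * (15687) = -250992
Delta mod 17 = 13

Delta = 13 (mod 17)


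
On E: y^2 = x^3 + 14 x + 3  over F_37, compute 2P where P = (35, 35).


Doubling: s = (3 x1^2 + a) / (2 y1)
s = (3*35^2 + 14) / (2*35) mod 37 = 12
x3 = s^2 - 2 x1 mod 37 = 12^2 - 2*35 = 0
y3 = s (x1 - x3) - y1 mod 37 = 12 * (35 - 0) - 35 = 15

2P = (0, 15)


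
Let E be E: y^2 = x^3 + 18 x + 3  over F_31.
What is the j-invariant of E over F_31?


Delta = -16(4 a^3 + 27 b^2) mod 31 = 10
-1728 * (4 a)^3 = -1728 * (4*18)^3 mod 31 = 2
j = 2 * 10^(-1) mod 31 = 25

j = 25 (mod 31)


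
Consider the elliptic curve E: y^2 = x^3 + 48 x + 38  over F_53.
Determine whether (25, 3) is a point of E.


Check whether y^2 = x^3 + 48 x + 38 (mod 53) for (x, y) = (25, 3).
LHS: y^2 = 3^2 mod 53 = 9
RHS: x^3 + 48 x + 38 = 25^3 + 48*25 + 38 mod 53 = 9
LHS = RHS

Yes, on the curve


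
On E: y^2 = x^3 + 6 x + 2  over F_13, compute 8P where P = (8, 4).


k = 8 = 1000_2 (binary, LSB first: 0001)
Double-and-add from P = (8, 4):
  bit 0 = 0: acc unchanged = O
  bit 1 = 0: acc unchanged = O
  bit 2 = 0: acc unchanged = O
  bit 3 = 1: acc = O + (7, 6) = (7, 6)

8P = (7, 6)


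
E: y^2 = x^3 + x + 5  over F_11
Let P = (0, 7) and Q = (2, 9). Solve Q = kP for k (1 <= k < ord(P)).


Enumerate multiples of P until we hit Q = (2, 9):
  1P = (0, 7)
  2P = (5, 6)
  3P = (10, 6)
  4P = (2, 2)
  5P = (7, 5)
  6P = (7, 6)
  7P = (2, 9)
Match found at i = 7.

k = 7


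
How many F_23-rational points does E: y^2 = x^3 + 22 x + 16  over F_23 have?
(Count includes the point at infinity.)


For each x in F_23, count y with y^2 = x^3 + 22 x + 16 mod 23:
  x = 0: RHS = 16, y in [4, 19]  -> 2 point(s)
  x = 1: RHS = 16, y in [4, 19]  -> 2 point(s)
  x = 9: RHS = 0, y in [0]  -> 1 point(s)
  x = 11: RHS = 2, y in [5, 18]  -> 2 point(s)
  x = 14: RHS = 9, y in [3, 20]  -> 2 point(s)
  x = 15: RHS = 18, y in [8, 15]  -> 2 point(s)
  x = 16: RHS = 2, y in [5, 18]  -> 2 point(s)
  x = 17: RHS = 13, y in [6, 17]  -> 2 point(s)
  x = 19: RHS = 2, y in [5, 18]  -> 2 point(s)
  x = 22: RHS = 16, y in [4, 19]  -> 2 point(s)
Affine points: 19. Add the point at infinity: total = 20.

#E(F_23) = 20


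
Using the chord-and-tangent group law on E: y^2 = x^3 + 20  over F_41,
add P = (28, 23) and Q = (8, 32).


P != Q, so use the chord formula.
s = (y2 - y1) / (x2 - x1) = (9) / (21) mod 41 = 18
x3 = s^2 - x1 - x2 mod 41 = 18^2 - 28 - 8 = 1
y3 = s (x1 - x3) - y1 mod 41 = 18 * (28 - 1) - 23 = 12

P + Q = (1, 12)


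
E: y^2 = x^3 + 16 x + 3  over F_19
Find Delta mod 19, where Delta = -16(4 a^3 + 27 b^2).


4 a^3 + 27 b^2 = 4*16^3 + 27*3^2 = 16384 + 243 = 16627
Delta = -16 * (16627) = -266032
Delta mod 19 = 6

Delta = 6 (mod 19)


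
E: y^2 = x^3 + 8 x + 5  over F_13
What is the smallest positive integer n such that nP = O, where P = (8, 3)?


Compute successive multiples of P until we hit O:
  1P = (8, 3)
  2P = (6, 3)
  3P = (12, 10)
  4P = (5, 12)
  5P = (9, 0)
  6P = (5, 1)
  7P = (12, 3)
  8P = (6, 10)
  ... (continuing to 10P)
  10P = O

ord(P) = 10


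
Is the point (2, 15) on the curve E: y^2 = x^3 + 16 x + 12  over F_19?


Check whether y^2 = x^3 + 16 x + 12 (mod 19) for (x, y) = (2, 15).
LHS: y^2 = 15^2 mod 19 = 16
RHS: x^3 + 16 x + 12 = 2^3 + 16*2 + 12 mod 19 = 14
LHS != RHS

No, not on the curve


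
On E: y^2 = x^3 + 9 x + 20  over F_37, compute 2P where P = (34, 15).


k = 2 = 10_2 (binary, LSB first: 01)
Double-and-add from P = (34, 15):
  bit 0 = 0: acc unchanged = O
  bit 1 = 1: acc = O + (3, 0) = (3, 0)

2P = (3, 0)


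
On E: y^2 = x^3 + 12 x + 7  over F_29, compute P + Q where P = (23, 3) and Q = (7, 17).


P != Q, so use the chord formula.
s = (y2 - y1) / (x2 - x1) = (14) / (13) mod 29 = 10
x3 = s^2 - x1 - x2 mod 29 = 10^2 - 23 - 7 = 12
y3 = s (x1 - x3) - y1 mod 29 = 10 * (23 - 12) - 3 = 20

P + Q = (12, 20)


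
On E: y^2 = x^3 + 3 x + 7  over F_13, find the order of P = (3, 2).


Compute successive multiples of P until we hit O:
  1P = (3, 2)
  2P = (8, 6)
  3P = (12, 9)
  4P = (10, 7)
  5P = (9, 3)
  6P = (5, 2)
  7P = (5, 11)
  8P = (9, 10)
  ... (continuing to 13P)
  13P = O

ord(P) = 13


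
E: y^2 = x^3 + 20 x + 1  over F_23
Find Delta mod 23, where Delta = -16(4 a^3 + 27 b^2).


4 a^3 + 27 b^2 = 4*20^3 + 27*1^2 = 32000 + 27 = 32027
Delta = -16 * (32027) = -512432
Delta mod 23 = 8

Delta = 8 (mod 23)


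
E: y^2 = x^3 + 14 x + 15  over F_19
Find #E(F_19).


For each x in F_19, count y with y^2 = x^3 + 14 x + 15 mod 19:
  x = 1: RHS = 11, y in [7, 12]  -> 2 point(s)
  x = 5: RHS = 1, y in [1, 18]  -> 2 point(s)
  x = 6: RHS = 11, y in [7, 12]  -> 2 point(s)
  x = 7: RHS = 0, y in [0]  -> 1 point(s)
  x = 12: RHS = 11, y in [7, 12]  -> 2 point(s)
  x = 13: RHS = 0, y in [0]  -> 1 point(s)
  x = 15: RHS = 9, y in [3, 16]  -> 2 point(s)
  x = 17: RHS = 17, y in [6, 13]  -> 2 point(s)
  x = 18: RHS = 0, y in [0]  -> 1 point(s)
Affine points: 15. Add the point at infinity: total = 16.

#E(F_19) = 16


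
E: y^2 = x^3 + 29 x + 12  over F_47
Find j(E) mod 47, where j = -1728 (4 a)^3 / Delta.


Delta = -16(4 a^3 + 27 b^2) mod 47 = 41
-1728 * (4 a)^3 = -1728 * (4*29)^3 mod 47 = 4
j = 4 * 41^(-1) mod 47 = 15

j = 15 (mod 47)


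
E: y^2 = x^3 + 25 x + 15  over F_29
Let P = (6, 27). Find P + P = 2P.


Doubling: s = (3 x1^2 + a) / (2 y1)
s = (3*6^2 + 25) / (2*27) mod 29 = 3
x3 = s^2 - 2 x1 mod 29 = 3^2 - 2*6 = 26
y3 = s (x1 - x3) - y1 mod 29 = 3 * (6 - 26) - 27 = 0

2P = (26, 0)


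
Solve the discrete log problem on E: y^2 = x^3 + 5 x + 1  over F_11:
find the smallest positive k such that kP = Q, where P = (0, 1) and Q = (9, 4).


Enumerate multiples of P until we hit Q = (9, 4):
  1P = (0, 1)
  2P = (9, 4)
Match found at i = 2.

k = 2


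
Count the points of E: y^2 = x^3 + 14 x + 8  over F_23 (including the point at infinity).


For each x in F_23, count y with y^2 = x^3 + 14 x + 8 mod 23:
  x = 0: RHS = 8, y in [10, 13]  -> 2 point(s)
  x = 1: RHS = 0, y in [0]  -> 1 point(s)
  x = 3: RHS = 8, y in [10, 13]  -> 2 point(s)
  x = 4: RHS = 13, y in [6, 17]  -> 2 point(s)
  x = 6: RHS = 9, y in [3, 20]  -> 2 point(s)
  x = 7: RHS = 12, y in [9, 14]  -> 2 point(s)
  x = 9: RHS = 12, y in [9, 14]  -> 2 point(s)
  x = 12: RHS = 18, y in [8, 15]  -> 2 point(s)
  x = 13: RHS = 18, y in [8, 15]  -> 2 point(s)
  x = 14: RHS = 4, y in [2, 21]  -> 2 point(s)
  x = 16: RHS = 4, y in [2, 21]  -> 2 point(s)
  x = 19: RHS = 3, y in [7, 16]  -> 2 point(s)
  x = 20: RHS = 8, y in [10, 13]  -> 2 point(s)
  x = 21: RHS = 18, y in [8, 15]  -> 2 point(s)
  x = 22: RHS = 16, y in [4, 19]  -> 2 point(s)
Affine points: 29. Add the point at infinity: total = 30.

#E(F_23) = 30


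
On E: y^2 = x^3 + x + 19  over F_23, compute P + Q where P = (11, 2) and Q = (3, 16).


P != Q, so use the chord formula.
s = (y2 - y1) / (x2 - x1) = (14) / (15) mod 23 = 4
x3 = s^2 - x1 - x2 mod 23 = 4^2 - 11 - 3 = 2
y3 = s (x1 - x3) - y1 mod 23 = 4 * (11 - 2) - 2 = 11

P + Q = (2, 11)


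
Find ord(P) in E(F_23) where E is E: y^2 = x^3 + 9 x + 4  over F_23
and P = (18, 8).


Compute successive multiples of P until we hit O:
  1P = (18, 8)
  2P = (16, 14)
  3P = (21, 1)
  4P = (15, 8)
  5P = (13, 15)
  6P = (5, 6)
  7P = (12, 0)
  8P = (5, 17)
  ... (continuing to 14P)
  14P = O

ord(P) = 14


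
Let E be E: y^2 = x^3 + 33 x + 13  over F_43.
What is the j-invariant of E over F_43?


Delta = -16(4 a^3 + 27 b^2) mod 43 = 22
-1728 * (4 a)^3 = -1728 * (4*33)^3 mod 43 = 42
j = 42 * 22^(-1) mod 43 = 41

j = 41 (mod 43)


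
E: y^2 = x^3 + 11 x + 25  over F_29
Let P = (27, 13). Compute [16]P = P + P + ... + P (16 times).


k = 16 = 10000_2 (binary, LSB first: 00001)
Double-and-add from P = (27, 13):
  bit 0 = 0: acc unchanged = O
  bit 1 = 0: acc unchanged = O
  bit 2 = 0: acc unchanged = O
  bit 3 = 0: acc unchanged = O
  bit 4 = 1: acc = O + (28, 19) = (28, 19)

16P = (28, 19)


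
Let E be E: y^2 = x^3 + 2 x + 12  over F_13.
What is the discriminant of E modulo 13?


4 a^3 + 27 b^2 = 4*2^3 + 27*12^2 = 32 + 3888 = 3920
Delta = -16 * (3920) = -62720
Delta mod 13 = 5

Delta = 5 (mod 13)


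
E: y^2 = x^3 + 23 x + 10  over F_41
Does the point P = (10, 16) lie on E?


Check whether y^2 = x^3 + 23 x + 10 (mod 41) for (x, y) = (10, 16).
LHS: y^2 = 16^2 mod 41 = 10
RHS: x^3 + 23 x + 10 = 10^3 + 23*10 + 10 mod 41 = 10
LHS = RHS

Yes, on the curve


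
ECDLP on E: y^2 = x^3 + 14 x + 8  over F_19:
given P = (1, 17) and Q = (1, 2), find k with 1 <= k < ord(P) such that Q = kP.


Enumerate multiples of P until we hit Q = (1, 2):
  1P = (1, 17)
  2P = (3, 1)
  3P = (3, 18)
  4P = (1, 2)
Match found at i = 4.

k = 4


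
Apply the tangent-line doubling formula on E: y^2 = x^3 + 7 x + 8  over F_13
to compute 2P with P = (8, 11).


Doubling: s = (3 x1^2 + a) / (2 y1)
s = (3*8^2 + 7) / (2*11) mod 13 = 12
x3 = s^2 - 2 x1 mod 13 = 12^2 - 2*8 = 11
y3 = s (x1 - x3) - y1 mod 13 = 12 * (8 - 11) - 11 = 5

2P = (11, 5)


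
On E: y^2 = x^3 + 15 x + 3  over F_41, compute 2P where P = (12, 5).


Doubling: s = (3 x1^2 + a) / (2 y1)
s = (3*12^2 + 15) / (2*5) mod 41 = 16
x3 = s^2 - 2 x1 mod 41 = 16^2 - 2*12 = 27
y3 = s (x1 - x3) - y1 mod 41 = 16 * (12 - 27) - 5 = 1

2P = (27, 1)


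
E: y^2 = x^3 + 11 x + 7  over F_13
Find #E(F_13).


For each x in F_13, count y with y^2 = x^3 + 11 x + 7 mod 13:
  x = 6: RHS = 3, y in [4, 9]  -> 2 point(s)
  x = 8: RHS = 9, y in [3, 10]  -> 2 point(s)
  x = 9: RHS = 3, y in [4, 9]  -> 2 point(s)
  x = 10: RHS = 12, y in [5, 8]  -> 2 point(s)
  x = 11: RHS = 3, y in [4, 9]  -> 2 point(s)
Affine points: 10. Add the point at infinity: total = 11.

#E(F_13) = 11


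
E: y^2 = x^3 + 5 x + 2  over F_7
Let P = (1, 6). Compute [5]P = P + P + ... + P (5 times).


k = 5 = 101_2 (binary, LSB first: 101)
Double-and-add from P = (1, 6):
  bit 0 = 1: acc = O + (1, 6) = (1, 6)
  bit 1 = 0: acc unchanged = (1, 6)
  bit 2 = 1: acc = (1, 6) + (4, 4) = (4, 3)

5P = (4, 3)


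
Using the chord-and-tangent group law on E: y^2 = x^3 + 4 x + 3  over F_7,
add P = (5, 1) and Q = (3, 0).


P != Q, so use the chord formula.
s = (y2 - y1) / (x2 - x1) = (6) / (5) mod 7 = 4
x3 = s^2 - x1 - x2 mod 7 = 4^2 - 5 - 3 = 1
y3 = s (x1 - x3) - y1 mod 7 = 4 * (5 - 1) - 1 = 1

P + Q = (1, 1)


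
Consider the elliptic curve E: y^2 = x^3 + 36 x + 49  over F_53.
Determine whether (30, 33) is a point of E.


Check whether y^2 = x^3 + 36 x + 49 (mod 53) for (x, y) = (30, 33).
LHS: y^2 = 33^2 mod 53 = 29
RHS: x^3 + 36 x + 49 = 30^3 + 36*30 + 49 mod 53 = 39
LHS != RHS

No, not on the curve


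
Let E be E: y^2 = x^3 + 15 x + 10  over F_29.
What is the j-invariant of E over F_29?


Delta = -16(4 a^3 + 27 b^2) mod 29 = 2
-1728 * (4 a)^3 = -1728 * (4*15)^3 mod 29 = 9
j = 9 * 2^(-1) mod 29 = 19

j = 19 (mod 29)


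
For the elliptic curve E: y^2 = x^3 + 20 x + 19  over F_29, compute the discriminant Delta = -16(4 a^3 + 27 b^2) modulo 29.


4 a^3 + 27 b^2 = 4*20^3 + 27*19^2 = 32000 + 9747 = 41747
Delta = -16 * (41747) = -667952
Delta mod 29 = 5

Delta = 5 (mod 29)


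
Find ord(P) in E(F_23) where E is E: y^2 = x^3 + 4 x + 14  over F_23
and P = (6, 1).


Compute successive multiples of P until we hit O:
  1P = (6, 1)
  2P = (19, 7)
  3P = (14, 13)
  4P = (11, 3)
  5P = (8, 12)
  6P = (22, 3)
  7P = (4, 5)
  8P = (17, 21)
  ... (continuing to 19P)
  19P = O

ord(P) = 19


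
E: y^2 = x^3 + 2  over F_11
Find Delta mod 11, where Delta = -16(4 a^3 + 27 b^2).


4 a^3 + 27 b^2 = 4*0^3 + 27*2^2 = 0 + 108 = 108
Delta = -16 * (108) = -1728
Delta mod 11 = 10

Delta = 10 (mod 11)


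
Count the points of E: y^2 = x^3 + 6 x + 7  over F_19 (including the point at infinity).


For each x in F_19, count y with y^2 = x^3 + 6 x + 7 mod 19:
  x = 0: RHS = 7, y in [8, 11]  -> 2 point(s)
  x = 4: RHS = 0, y in [0]  -> 1 point(s)
  x = 8: RHS = 16, y in [4, 15]  -> 2 point(s)
  x = 9: RHS = 11, y in [7, 12]  -> 2 point(s)
  x = 11: RHS = 17, y in [6, 13]  -> 2 point(s)
  x = 14: RHS = 4, y in [2, 17]  -> 2 point(s)
  x = 16: RHS = 0, y in [0]  -> 1 point(s)
  x = 17: RHS = 6, y in [5, 14]  -> 2 point(s)
  x = 18: RHS = 0, y in [0]  -> 1 point(s)
Affine points: 15. Add the point at infinity: total = 16.

#E(F_19) = 16


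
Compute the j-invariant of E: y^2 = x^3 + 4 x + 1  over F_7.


Delta = -16(4 a^3 + 27 b^2) mod 7 = 1
-1728 * (4 a)^3 = -1728 * (4*4)^3 mod 7 = 1
j = 1 * 1^(-1) mod 7 = 1

j = 1 (mod 7)


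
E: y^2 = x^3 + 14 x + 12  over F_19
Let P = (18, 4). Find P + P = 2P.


Doubling: s = (3 x1^2 + a) / (2 y1)
s = (3*18^2 + 14) / (2*4) mod 19 = 14
x3 = s^2 - 2 x1 mod 19 = 14^2 - 2*18 = 8
y3 = s (x1 - x3) - y1 mod 19 = 14 * (18 - 8) - 4 = 3

2P = (8, 3)


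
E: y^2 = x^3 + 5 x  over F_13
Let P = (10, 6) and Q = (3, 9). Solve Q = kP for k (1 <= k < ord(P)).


Enumerate multiples of P until we hit Q = (3, 9):
  1P = (10, 6)
  2P = (3, 4)
  3P = (3, 9)
Match found at i = 3.

k = 3


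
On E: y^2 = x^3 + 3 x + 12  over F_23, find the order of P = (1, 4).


Compute successive multiples of P until we hit O:
  1P = (1, 4)
  2P = (0, 14)
  3P = (7, 10)
  4P = (16, 4)
  5P = (6, 19)
  6P = (2, 16)
  7P = (3, 18)
  8P = (22, 10)
  ... (continuing to 21P)
  21P = O

ord(P) = 21


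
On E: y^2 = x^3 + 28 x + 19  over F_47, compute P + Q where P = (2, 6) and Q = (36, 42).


P != Q, so use the chord formula.
s = (y2 - y1) / (x2 - x1) = (36) / (34) mod 47 = 37
x3 = s^2 - x1 - x2 mod 47 = 37^2 - 2 - 36 = 15
y3 = s (x1 - x3) - y1 mod 47 = 37 * (2 - 15) - 6 = 30

P + Q = (15, 30)


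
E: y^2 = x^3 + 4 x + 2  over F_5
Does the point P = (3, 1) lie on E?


Check whether y^2 = x^3 + 4 x + 2 (mod 5) for (x, y) = (3, 1).
LHS: y^2 = 1^2 mod 5 = 1
RHS: x^3 + 4 x + 2 = 3^3 + 4*3 + 2 mod 5 = 1
LHS = RHS

Yes, on the curve


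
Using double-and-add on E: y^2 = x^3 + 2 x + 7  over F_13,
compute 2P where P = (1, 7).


k = 2 = 10_2 (binary, LSB first: 01)
Double-and-add from P = (1, 7):
  bit 0 = 0: acc unchanged = O
  bit 1 = 1: acc = O + (10, 0) = (10, 0)

2P = (10, 0)


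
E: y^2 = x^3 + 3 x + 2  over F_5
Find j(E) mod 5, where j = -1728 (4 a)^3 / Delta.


Delta = -16(4 a^3 + 27 b^2) mod 5 = 4
-1728 * (4 a)^3 = -1728 * (4*3)^3 mod 5 = 1
j = 1 * 4^(-1) mod 5 = 4

j = 4 (mod 5)


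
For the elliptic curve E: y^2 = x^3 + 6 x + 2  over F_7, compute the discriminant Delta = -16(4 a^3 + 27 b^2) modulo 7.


4 a^3 + 27 b^2 = 4*6^3 + 27*2^2 = 864 + 108 = 972
Delta = -16 * (972) = -15552
Delta mod 7 = 2

Delta = 2 (mod 7)
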